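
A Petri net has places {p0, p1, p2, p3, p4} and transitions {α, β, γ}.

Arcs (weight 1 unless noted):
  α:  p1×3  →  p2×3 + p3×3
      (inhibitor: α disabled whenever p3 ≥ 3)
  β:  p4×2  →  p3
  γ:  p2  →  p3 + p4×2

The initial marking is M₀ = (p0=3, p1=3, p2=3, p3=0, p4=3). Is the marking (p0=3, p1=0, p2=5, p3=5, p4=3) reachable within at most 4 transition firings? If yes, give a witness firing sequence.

YES — reachable via ⟨α, β, γ⟩ (3 firings)

step 1: fire α:  (p0=3, p1=3, p2=3, p3=0, p4=3) → (p0=3, p1=0, p2=6, p3=3, p4=3)
step 2: fire β:  (p0=3, p1=0, p2=6, p3=3, p4=3) → (p0=3, p1=0, p2=6, p3=4, p4=1)
step 3: fire γ:  (p0=3, p1=0, p2=6, p3=4, p4=1) → (p0=3, p1=0, p2=5, p3=5, p4=3)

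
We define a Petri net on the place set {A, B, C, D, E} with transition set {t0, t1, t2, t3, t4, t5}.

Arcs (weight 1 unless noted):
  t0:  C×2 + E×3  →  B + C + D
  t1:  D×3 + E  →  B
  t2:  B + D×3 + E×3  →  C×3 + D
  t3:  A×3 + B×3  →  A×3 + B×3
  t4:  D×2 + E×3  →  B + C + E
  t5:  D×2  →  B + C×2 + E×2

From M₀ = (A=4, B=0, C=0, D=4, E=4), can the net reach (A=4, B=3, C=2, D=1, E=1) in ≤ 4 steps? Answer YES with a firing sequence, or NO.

YES — reachable via ⟨t4, t5, t0⟩ (3 firings)

step 1: fire t4:  (A=4, B=0, C=0, D=4, E=4) → (A=4, B=1, C=1, D=2, E=2)
step 2: fire t5:  (A=4, B=1, C=1, D=2, E=2) → (A=4, B=2, C=3, D=0, E=4)
step 3: fire t0:  (A=4, B=2, C=3, D=0, E=4) → (A=4, B=3, C=2, D=1, E=1)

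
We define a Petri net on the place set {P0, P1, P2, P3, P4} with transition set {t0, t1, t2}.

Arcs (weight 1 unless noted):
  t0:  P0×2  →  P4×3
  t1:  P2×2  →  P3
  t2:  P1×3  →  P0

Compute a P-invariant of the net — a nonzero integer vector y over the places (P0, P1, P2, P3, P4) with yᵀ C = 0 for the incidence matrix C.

y = (P0:0, P1:0, P2:1, P3:2, P4:0)

Incidence matrix C (rows=places, cols=transitions):
       t0   t1   t2
   P0  -2    0    1
   P1   0    0   -3
   P2   0   -2    0
   P3   0    1    0
   P4   3    0    0

Candidate y = [0, 0, 1, 2, 0]; check y·C column-wise:
  col t0: 0·-2 + 1·0 + 2·0 + 0·3 = 0
  col t1: 1·-2 + 2·1 = 0
  col t2: 0·1 + 0·-3 + 1·0 + 2·0 = 0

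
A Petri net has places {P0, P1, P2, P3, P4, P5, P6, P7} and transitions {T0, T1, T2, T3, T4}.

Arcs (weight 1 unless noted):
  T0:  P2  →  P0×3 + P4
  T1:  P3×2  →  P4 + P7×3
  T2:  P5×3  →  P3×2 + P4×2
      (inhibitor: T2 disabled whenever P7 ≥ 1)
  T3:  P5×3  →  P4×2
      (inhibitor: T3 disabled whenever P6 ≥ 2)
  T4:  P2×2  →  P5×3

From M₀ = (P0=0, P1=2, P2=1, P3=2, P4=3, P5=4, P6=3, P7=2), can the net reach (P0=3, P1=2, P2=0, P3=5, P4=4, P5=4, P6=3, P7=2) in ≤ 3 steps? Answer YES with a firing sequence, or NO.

NO — not reachable within 3 firings

depth 0: 1 marking
depth 1: 3 markings reached so far
depth 2: 4 markings reached so far
depth 3: 4 markings reached so far
(frontier empty at depth 3; search complete)
target is not among the 4 markings reachable within 3 steps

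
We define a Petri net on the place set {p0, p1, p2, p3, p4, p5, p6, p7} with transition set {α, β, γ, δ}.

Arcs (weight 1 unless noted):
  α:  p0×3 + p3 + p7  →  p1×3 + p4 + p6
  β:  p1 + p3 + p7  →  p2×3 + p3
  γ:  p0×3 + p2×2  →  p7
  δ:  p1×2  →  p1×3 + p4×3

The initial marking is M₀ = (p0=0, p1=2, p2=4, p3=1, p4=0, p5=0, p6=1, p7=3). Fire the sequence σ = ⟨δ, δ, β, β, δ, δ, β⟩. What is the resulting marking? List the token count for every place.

(p0=0, p1=3, p2=13, p3=1, p4=12, p5=0, p6=1, p7=0)

step 1: fire δ:  (p0=0, p1=2, p2=4, p3=1, p4=0, p5=0, p6=1, p7=3) → (p0=0, p1=3, p2=4, p3=1, p4=3, p5=0, p6=1, p7=3)
step 2: fire δ:  (p0=0, p1=3, p2=4, p3=1, p4=3, p5=0, p6=1, p7=3) → (p0=0, p1=4, p2=4, p3=1, p4=6, p5=0, p6=1, p7=3)
step 3: fire β:  (p0=0, p1=4, p2=4, p3=1, p4=6, p5=0, p6=1, p7=3) → (p0=0, p1=3, p2=7, p3=1, p4=6, p5=0, p6=1, p7=2)
step 4: fire β:  (p0=0, p1=3, p2=7, p3=1, p4=6, p5=0, p6=1, p7=2) → (p0=0, p1=2, p2=10, p3=1, p4=6, p5=0, p6=1, p7=1)
step 5: fire δ:  (p0=0, p1=2, p2=10, p3=1, p4=6, p5=0, p6=1, p7=1) → (p0=0, p1=3, p2=10, p3=1, p4=9, p5=0, p6=1, p7=1)
step 6: fire δ:  (p0=0, p1=3, p2=10, p3=1, p4=9, p5=0, p6=1, p7=1) → (p0=0, p1=4, p2=10, p3=1, p4=12, p5=0, p6=1, p7=1)
step 7: fire β:  (p0=0, p1=4, p2=10, p3=1, p4=12, p5=0, p6=1, p7=1) → (p0=0, p1=3, p2=13, p3=1, p4=12, p5=0, p6=1, p7=0)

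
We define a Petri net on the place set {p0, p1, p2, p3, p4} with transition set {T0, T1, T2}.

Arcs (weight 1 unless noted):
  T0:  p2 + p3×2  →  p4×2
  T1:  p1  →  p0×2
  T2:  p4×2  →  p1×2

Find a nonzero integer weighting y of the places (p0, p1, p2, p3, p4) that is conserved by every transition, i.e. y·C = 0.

Incidence matrix C (rows=places, cols=transitions):
       T0   T1   T2
   p0   0    2    0
   p1   0   -1    2
   p2  -1    0    0
   p3  -2    0    0
   p4   2    0   -2

Candidate y = [0, 0, 2, -1, 0]; check y·C column-wise:
  col T0: 2·-1 + -1·-2 + 0·2 = 0
  col T1: 0·2 + 0·-1 + 2·0 + -1·0 = 0
  col T2: 0·2 + 2·0 + -1·0 + 0·-2 = 0

y = (p0:0, p1:0, p2:2, p3:-1, p4:0)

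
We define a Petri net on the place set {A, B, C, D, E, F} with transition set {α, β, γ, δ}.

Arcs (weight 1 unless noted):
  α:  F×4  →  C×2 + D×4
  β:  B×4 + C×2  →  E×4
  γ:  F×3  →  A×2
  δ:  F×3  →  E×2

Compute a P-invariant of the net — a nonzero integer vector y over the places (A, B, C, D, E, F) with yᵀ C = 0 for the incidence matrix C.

y = (A:0, B:1, C:-2, D:1, E:0, F:0)

Incidence matrix C (rows=places, cols=transitions):
        α    β    γ    δ
    A   0    0    2    0
    B   0   -4    0    0
    C   2   -2    0    0
    D   4    0    0    0
    E   0    4    0    2
    F  -4    0   -3   -3

Candidate y = [0, 1, -2, 1, 0, 0]; check y·C column-wise:
  col α: 1·0 + -2·2 + 1·4 + 0·-4 = 0
  col β: 1·-4 + -2·-2 + 1·0 + 0·4 = 0
  col γ: 0·2 + 1·0 + -2·0 + 1·0 + 0·-3 = 0
  col δ: 1·0 + -2·0 + 1·0 + 0·2 + 0·-3 = 0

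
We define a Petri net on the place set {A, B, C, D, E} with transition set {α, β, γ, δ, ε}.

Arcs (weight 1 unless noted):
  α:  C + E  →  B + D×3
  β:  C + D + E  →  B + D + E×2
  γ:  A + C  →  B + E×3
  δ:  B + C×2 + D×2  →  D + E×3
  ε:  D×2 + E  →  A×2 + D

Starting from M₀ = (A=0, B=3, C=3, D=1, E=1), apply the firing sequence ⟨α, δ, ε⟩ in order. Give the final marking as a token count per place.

step 1: fire α:  (A=0, B=3, C=3, D=1, E=1) → (A=0, B=4, C=2, D=4, E=0)
step 2: fire δ:  (A=0, B=4, C=2, D=4, E=0) → (A=0, B=3, C=0, D=3, E=3)
step 3: fire ε:  (A=0, B=3, C=0, D=3, E=3) → (A=2, B=3, C=0, D=2, E=2)

(A=2, B=3, C=0, D=2, E=2)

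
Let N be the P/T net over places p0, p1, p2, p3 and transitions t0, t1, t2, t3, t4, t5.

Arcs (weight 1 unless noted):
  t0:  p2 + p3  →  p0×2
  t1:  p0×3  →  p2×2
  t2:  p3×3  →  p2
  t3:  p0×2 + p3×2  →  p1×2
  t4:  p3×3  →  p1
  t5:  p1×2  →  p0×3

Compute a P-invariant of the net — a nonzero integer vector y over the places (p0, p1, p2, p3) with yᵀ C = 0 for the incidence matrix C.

y = (p0:2, p1:3, p2:3, p3:1)

Incidence matrix C (rows=places, cols=transitions):
       t0   t1   t2   t3   t4   t5
   p0   2   -3    0   -2    0    3
   p1   0    0    0    2    1   -2
   p2  -1    2    1    0    0    0
   p3  -1    0   -3   -2   -3    0

Candidate y = [2, 3, 3, 1]; check y·C column-wise:
  col t0: 2·2 + 3·0 + 3·-1 + 1·-1 = 0
  col t1: 2·-3 + 3·0 + 3·2 + 1·0 = 0
  col t2: 2·0 + 3·0 + 3·1 + 1·-3 = 0
  col t3: 2·-2 + 3·2 + 3·0 + 1·-2 = 0
  col t4: 2·0 + 3·1 + 3·0 + 1·-3 = 0
  col t5: 2·3 + 3·-2 + 3·0 + 1·0 = 0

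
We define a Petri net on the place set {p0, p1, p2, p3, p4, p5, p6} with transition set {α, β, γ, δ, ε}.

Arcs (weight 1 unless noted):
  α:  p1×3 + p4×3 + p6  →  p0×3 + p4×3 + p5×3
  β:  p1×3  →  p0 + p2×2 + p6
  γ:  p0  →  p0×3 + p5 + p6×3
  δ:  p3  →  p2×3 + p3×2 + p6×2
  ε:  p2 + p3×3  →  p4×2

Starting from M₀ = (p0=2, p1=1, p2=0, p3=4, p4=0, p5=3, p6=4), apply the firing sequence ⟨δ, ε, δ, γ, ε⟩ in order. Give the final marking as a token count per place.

(p0=4, p1=1, p2=4, p3=0, p4=4, p5=4, p6=11)

step 1: fire δ:  (p0=2, p1=1, p2=0, p3=4, p4=0, p5=3, p6=4) → (p0=2, p1=1, p2=3, p3=5, p4=0, p5=3, p6=6)
step 2: fire ε:  (p0=2, p1=1, p2=3, p3=5, p4=0, p5=3, p6=6) → (p0=2, p1=1, p2=2, p3=2, p4=2, p5=3, p6=6)
step 3: fire δ:  (p0=2, p1=1, p2=2, p3=2, p4=2, p5=3, p6=6) → (p0=2, p1=1, p2=5, p3=3, p4=2, p5=3, p6=8)
step 4: fire γ:  (p0=2, p1=1, p2=5, p3=3, p4=2, p5=3, p6=8) → (p0=4, p1=1, p2=5, p3=3, p4=2, p5=4, p6=11)
step 5: fire ε:  (p0=4, p1=1, p2=5, p3=3, p4=2, p5=4, p6=11) → (p0=4, p1=1, p2=4, p3=0, p4=4, p5=4, p6=11)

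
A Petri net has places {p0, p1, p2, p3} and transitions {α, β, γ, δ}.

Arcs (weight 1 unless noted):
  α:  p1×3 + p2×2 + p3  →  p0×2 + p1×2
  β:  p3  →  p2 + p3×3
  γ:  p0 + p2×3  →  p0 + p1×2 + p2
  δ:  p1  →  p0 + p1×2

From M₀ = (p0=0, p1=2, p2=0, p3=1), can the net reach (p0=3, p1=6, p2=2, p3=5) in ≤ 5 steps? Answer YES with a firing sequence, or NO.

depth 0: 1 marking
depth 1: 3 markings reached so far
depth 2: 6 markings reached so far
depth 3: 10 markings reached so far
depth 4: 16 markings reached so far
depth 5: 25 markings reached so far
target is not among the 25 markings reachable within 5 steps

NO — not reachable within 5 firings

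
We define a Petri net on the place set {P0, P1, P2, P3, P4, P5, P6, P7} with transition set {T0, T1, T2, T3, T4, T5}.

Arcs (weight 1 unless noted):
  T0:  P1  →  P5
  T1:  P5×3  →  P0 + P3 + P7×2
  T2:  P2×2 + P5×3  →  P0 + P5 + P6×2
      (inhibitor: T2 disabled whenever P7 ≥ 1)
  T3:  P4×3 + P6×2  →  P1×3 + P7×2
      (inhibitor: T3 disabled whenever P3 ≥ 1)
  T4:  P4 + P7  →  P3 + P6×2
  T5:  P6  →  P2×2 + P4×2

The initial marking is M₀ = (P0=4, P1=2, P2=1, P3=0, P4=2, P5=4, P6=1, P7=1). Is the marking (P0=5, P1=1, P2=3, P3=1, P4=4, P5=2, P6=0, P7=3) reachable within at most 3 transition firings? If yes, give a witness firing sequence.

YES — reachable via ⟨T0, T1, T5⟩ (3 firings)

step 1: fire T0:  (P0=4, P1=2, P2=1, P3=0, P4=2, P5=4, P6=1, P7=1) → (P0=4, P1=1, P2=1, P3=0, P4=2, P5=5, P6=1, P7=1)
step 2: fire T1:  (P0=4, P1=1, P2=1, P3=0, P4=2, P5=5, P6=1, P7=1) → (P0=5, P1=1, P2=1, P3=1, P4=2, P5=2, P6=1, P7=3)
step 3: fire T5:  (P0=5, P1=1, P2=1, P3=1, P4=2, P5=2, P6=1, P7=3) → (P0=5, P1=1, P2=3, P3=1, P4=4, P5=2, P6=0, P7=3)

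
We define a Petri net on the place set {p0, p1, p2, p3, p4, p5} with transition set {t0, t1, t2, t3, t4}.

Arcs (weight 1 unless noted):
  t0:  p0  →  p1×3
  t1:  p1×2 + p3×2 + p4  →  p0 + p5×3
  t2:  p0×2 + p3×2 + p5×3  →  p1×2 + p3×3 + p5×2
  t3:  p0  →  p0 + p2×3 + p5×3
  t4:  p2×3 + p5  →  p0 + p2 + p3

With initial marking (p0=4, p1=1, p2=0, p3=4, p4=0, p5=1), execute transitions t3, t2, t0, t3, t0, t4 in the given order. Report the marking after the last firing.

(p0=1, p1=9, p2=4, p3=6, p4=0, p5=5)

step 1: fire t3:  (p0=4, p1=1, p2=0, p3=4, p4=0, p5=1) → (p0=4, p1=1, p2=3, p3=4, p4=0, p5=4)
step 2: fire t2:  (p0=4, p1=1, p2=3, p3=4, p4=0, p5=4) → (p0=2, p1=3, p2=3, p3=5, p4=0, p5=3)
step 3: fire t0:  (p0=2, p1=3, p2=3, p3=5, p4=0, p5=3) → (p0=1, p1=6, p2=3, p3=5, p4=0, p5=3)
step 4: fire t3:  (p0=1, p1=6, p2=3, p3=5, p4=0, p5=3) → (p0=1, p1=6, p2=6, p3=5, p4=0, p5=6)
step 5: fire t0:  (p0=1, p1=6, p2=6, p3=5, p4=0, p5=6) → (p0=0, p1=9, p2=6, p3=5, p4=0, p5=6)
step 6: fire t4:  (p0=0, p1=9, p2=6, p3=5, p4=0, p5=6) → (p0=1, p1=9, p2=4, p3=6, p4=0, p5=5)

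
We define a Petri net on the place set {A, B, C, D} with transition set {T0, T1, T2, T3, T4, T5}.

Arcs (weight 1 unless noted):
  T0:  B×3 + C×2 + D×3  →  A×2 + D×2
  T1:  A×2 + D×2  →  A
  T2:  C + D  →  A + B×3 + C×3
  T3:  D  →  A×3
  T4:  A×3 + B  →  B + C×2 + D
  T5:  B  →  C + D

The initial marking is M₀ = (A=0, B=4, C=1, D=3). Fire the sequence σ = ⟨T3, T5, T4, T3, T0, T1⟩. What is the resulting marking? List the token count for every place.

(A=4, B=0, C=2, D=0)

step 1: fire T3:  (A=0, B=4, C=1, D=3) → (A=3, B=4, C=1, D=2)
step 2: fire T5:  (A=3, B=4, C=1, D=2) → (A=3, B=3, C=2, D=3)
step 3: fire T4:  (A=3, B=3, C=2, D=3) → (A=0, B=3, C=4, D=4)
step 4: fire T3:  (A=0, B=3, C=4, D=4) → (A=3, B=3, C=4, D=3)
step 5: fire T0:  (A=3, B=3, C=4, D=3) → (A=5, B=0, C=2, D=2)
step 6: fire T1:  (A=5, B=0, C=2, D=2) → (A=4, B=0, C=2, D=0)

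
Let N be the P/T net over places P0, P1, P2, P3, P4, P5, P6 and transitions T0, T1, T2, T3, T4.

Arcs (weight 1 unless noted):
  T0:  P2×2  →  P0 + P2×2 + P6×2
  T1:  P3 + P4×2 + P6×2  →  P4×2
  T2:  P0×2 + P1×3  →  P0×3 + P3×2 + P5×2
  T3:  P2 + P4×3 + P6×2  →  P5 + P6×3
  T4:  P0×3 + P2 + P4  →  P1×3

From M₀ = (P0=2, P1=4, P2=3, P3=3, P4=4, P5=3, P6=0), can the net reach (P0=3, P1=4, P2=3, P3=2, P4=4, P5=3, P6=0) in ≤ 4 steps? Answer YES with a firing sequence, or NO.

YES — reachable via ⟨T0, T1⟩ (2 firings)

step 1: fire T0:  (P0=2, P1=4, P2=3, P3=3, P4=4, P5=3, P6=0) → (P0=3, P1=4, P2=3, P3=3, P4=4, P5=3, P6=2)
step 2: fire T1:  (P0=3, P1=4, P2=3, P3=3, P4=4, P5=3, P6=2) → (P0=3, P1=4, P2=3, P3=2, P4=4, P5=3, P6=0)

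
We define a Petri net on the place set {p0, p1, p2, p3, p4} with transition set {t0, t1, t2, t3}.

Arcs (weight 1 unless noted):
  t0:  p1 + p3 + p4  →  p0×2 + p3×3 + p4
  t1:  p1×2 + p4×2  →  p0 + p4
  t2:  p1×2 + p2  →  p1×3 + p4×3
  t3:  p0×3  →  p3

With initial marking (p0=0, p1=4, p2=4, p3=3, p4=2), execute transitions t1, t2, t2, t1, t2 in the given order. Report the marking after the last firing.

(p0=2, p1=3, p2=1, p3=3, p4=9)

step 1: fire t1:  (p0=0, p1=4, p2=4, p3=3, p4=2) → (p0=1, p1=2, p2=4, p3=3, p4=1)
step 2: fire t2:  (p0=1, p1=2, p2=4, p3=3, p4=1) → (p0=1, p1=3, p2=3, p3=3, p4=4)
step 3: fire t2:  (p0=1, p1=3, p2=3, p3=3, p4=4) → (p0=1, p1=4, p2=2, p3=3, p4=7)
step 4: fire t1:  (p0=1, p1=4, p2=2, p3=3, p4=7) → (p0=2, p1=2, p2=2, p3=3, p4=6)
step 5: fire t2:  (p0=2, p1=2, p2=2, p3=3, p4=6) → (p0=2, p1=3, p2=1, p3=3, p4=9)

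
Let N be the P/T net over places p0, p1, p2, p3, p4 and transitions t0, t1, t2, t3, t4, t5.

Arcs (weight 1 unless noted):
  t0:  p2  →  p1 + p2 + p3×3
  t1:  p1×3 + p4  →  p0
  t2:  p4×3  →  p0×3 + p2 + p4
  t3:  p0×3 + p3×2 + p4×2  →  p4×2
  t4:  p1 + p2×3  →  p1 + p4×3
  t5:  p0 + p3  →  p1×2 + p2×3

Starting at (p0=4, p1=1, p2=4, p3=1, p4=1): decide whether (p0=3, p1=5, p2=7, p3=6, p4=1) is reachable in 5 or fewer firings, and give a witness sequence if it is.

step 1: fire t0:  (p0=4, p1=1, p2=4, p3=1, p4=1) → (p0=4, p1=2, p2=4, p3=4, p4=1)
step 2: fire t0:  (p0=4, p1=2, p2=4, p3=4, p4=1) → (p0=4, p1=3, p2=4, p3=7, p4=1)
step 3: fire t5:  (p0=4, p1=3, p2=4, p3=7, p4=1) → (p0=3, p1=5, p2=7, p3=6, p4=1)

YES — reachable via ⟨t0, t0, t5⟩ (3 firings)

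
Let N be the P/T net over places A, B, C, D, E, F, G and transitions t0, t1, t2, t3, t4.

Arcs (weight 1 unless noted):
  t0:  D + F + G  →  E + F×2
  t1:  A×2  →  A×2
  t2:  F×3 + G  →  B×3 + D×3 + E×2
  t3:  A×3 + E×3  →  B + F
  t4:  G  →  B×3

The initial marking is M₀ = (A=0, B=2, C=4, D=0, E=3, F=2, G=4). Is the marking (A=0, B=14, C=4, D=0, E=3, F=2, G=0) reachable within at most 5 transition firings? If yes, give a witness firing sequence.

YES — reachable via ⟨t4, t4, t4, t4⟩ (4 firings)

step 1: fire t4:  (A=0, B=2, C=4, D=0, E=3, F=2, G=4) → (A=0, B=5, C=4, D=0, E=3, F=2, G=3)
step 2: fire t4:  (A=0, B=5, C=4, D=0, E=3, F=2, G=3) → (A=0, B=8, C=4, D=0, E=3, F=2, G=2)
step 3: fire t4:  (A=0, B=8, C=4, D=0, E=3, F=2, G=2) → (A=0, B=11, C=4, D=0, E=3, F=2, G=1)
step 4: fire t4:  (A=0, B=11, C=4, D=0, E=3, F=2, G=1) → (A=0, B=14, C=4, D=0, E=3, F=2, G=0)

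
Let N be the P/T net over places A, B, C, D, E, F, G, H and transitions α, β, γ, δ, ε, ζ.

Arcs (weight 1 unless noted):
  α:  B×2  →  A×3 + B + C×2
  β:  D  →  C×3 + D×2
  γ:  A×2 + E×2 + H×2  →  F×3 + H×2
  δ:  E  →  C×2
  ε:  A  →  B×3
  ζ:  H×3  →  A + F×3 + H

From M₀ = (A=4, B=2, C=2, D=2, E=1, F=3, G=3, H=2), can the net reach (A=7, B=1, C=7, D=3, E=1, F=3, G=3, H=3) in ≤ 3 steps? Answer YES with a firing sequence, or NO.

NO — not reachable within 3 firings

depth 0: 1 marking
depth 1: 5 markings reached so far
depth 2: 13 markings reached so far
depth 3: 26 markings reached so far
target is not among the 26 markings reachable within 3 steps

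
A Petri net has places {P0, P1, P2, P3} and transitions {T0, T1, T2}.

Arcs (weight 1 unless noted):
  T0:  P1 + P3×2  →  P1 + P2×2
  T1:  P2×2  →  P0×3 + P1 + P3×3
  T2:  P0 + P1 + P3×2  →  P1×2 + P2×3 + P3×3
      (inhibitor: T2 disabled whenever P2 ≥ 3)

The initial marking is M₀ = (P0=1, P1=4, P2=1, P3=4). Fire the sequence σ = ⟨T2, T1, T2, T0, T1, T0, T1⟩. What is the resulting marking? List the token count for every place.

step 1: fire T2:  (P0=1, P1=4, P2=1, P3=4) → (P0=0, P1=5, P2=4, P3=5)
step 2: fire T1:  (P0=0, P1=5, P2=4, P3=5) → (P0=3, P1=6, P2=2, P3=8)
step 3: fire T2:  (P0=3, P1=6, P2=2, P3=8) → (P0=2, P1=7, P2=5, P3=9)
step 4: fire T0:  (P0=2, P1=7, P2=5, P3=9) → (P0=2, P1=7, P2=7, P3=7)
step 5: fire T1:  (P0=2, P1=7, P2=7, P3=7) → (P0=5, P1=8, P2=5, P3=10)
step 6: fire T0:  (P0=5, P1=8, P2=5, P3=10) → (P0=5, P1=8, P2=7, P3=8)
step 7: fire T1:  (P0=5, P1=8, P2=7, P3=8) → (P0=8, P1=9, P2=5, P3=11)

(P0=8, P1=9, P2=5, P3=11)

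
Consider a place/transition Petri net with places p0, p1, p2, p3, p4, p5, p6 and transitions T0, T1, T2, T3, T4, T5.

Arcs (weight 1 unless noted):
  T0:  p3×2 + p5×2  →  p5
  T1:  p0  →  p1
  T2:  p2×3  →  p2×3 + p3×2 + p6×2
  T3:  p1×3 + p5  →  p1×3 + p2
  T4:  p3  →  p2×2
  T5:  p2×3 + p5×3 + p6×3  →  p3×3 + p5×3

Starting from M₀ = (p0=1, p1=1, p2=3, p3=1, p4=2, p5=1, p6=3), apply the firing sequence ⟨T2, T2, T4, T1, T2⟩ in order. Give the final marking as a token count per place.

step 1: fire T2:  (p0=1, p1=1, p2=3, p3=1, p4=2, p5=1, p6=3) → (p0=1, p1=1, p2=3, p3=3, p4=2, p5=1, p6=5)
step 2: fire T2:  (p0=1, p1=1, p2=3, p3=3, p4=2, p5=1, p6=5) → (p0=1, p1=1, p2=3, p3=5, p4=2, p5=1, p6=7)
step 3: fire T4:  (p0=1, p1=1, p2=3, p3=5, p4=2, p5=1, p6=7) → (p0=1, p1=1, p2=5, p3=4, p4=2, p5=1, p6=7)
step 4: fire T1:  (p0=1, p1=1, p2=5, p3=4, p4=2, p5=1, p6=7) → (p0=0, p1=2, p2=5, p3=4, p4=2, p5=1, p6=7)
step 5: fire T2:  (p0=0, p1=2, p2=5, p3=4, p4=2, p5=1, p6=7) → (p0=0, p1=2, p2=5, p3=6, p4=2, p5=1, p6=9)

(p0=0, p1=2, p2=5, p3=6, p4=2, p5=1, p6=9)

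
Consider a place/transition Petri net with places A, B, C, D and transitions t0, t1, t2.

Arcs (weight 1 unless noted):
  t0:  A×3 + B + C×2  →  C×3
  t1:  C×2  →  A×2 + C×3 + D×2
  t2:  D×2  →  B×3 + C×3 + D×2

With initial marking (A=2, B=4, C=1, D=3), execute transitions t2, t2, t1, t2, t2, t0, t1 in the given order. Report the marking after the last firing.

(A=3, B=15, C=16, D=7)

step 1: fire t2:  (A=2, B=4, C=1, D=3) → (A=2, B=7, C=4, D=3)
step 2: fire t2:  (A=2, B=7, C=4, D=3) → (A=2, B=10, C=7, D=3)
step 3: fire t1:  (A=2, B=10, C=7, D=3) → (A=4, B=10, C=8, D=5)
step 4: fire t2:  (A=4, B=10, C=8, D=5) → (A=4, B=13, C=11, D=5)
step 5: fire t2:  (A=4, B=13, C=11, D=5) → (A=4, B=16, C=14, D=5)
step 6: fire t0:  (A=4, B=16, C=14, D=5) → (A=1, B=15, C=15, D=5)
step 7: fire t1:  (A=1, B=15, C=15, D=5) → (A=3, B=15, C=16, D=7)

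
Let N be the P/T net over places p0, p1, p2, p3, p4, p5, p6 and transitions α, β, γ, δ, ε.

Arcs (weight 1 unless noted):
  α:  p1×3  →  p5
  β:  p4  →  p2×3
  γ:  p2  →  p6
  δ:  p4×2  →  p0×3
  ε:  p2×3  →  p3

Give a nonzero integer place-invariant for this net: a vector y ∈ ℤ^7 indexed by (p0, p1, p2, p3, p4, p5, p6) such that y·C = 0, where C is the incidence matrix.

Incidence matrix C (rows=places, cols=transitions):
        α    β    γ    δ    ε
   p0   0    0    0    3    0
   p1  -3    0    0    0    0
   p2   0    3   -1    0   -3
   p3   0    0    0    0    1
   p4   0   -1    0   -2    0
   p5   1    0    0    0    0
   p6   0    0    1    0    0

Candidate y = [0, 1, 0, 0, 0, 3, 0]; check y·C column-wise:
  col α: 1·-3 + 3·1 = 0
  col β: 1·0 + 0·3 + 0·-1 + 3·0 = 0
  col γ: 1·0 + 0·-1 + 3·0 + 0·1 = 0
  col δ: 0·3 + 1·0 + 0·-2 + 3·0 = 0
  col ε: 1·0 + 0·-3 + 0·1 + 3·0 = 0

y = (p0:0, p1:1, p2:0, p3:0, p4:0, p5:3, p6:0)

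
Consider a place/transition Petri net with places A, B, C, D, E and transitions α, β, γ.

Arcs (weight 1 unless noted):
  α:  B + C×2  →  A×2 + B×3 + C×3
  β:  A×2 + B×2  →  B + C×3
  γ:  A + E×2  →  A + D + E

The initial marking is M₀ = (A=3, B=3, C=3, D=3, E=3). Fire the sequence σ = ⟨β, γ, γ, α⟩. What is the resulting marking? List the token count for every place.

(A=3, B=4, C=7, D=5, E=1)

step 1: fire β:  (A=3, B=3, C=3, D=3, E=3) → (A=1, B=2, C=6, D=3, E=3)
step 2: fire γ:  (A=1, B=2, C=6, D=3, E=3) → (A=1, B=2, C=6, D=4, E=2)
step 3: fire γ:  (A=1, B=2, C=6, D=4, E=2) → (A=1, B=2, C=6, D=5, E=1)
step 4: fire α:  (A=1, B=2, C=6, D=5, E=1) → (A=3, B=4, C=7, D=5, E=1)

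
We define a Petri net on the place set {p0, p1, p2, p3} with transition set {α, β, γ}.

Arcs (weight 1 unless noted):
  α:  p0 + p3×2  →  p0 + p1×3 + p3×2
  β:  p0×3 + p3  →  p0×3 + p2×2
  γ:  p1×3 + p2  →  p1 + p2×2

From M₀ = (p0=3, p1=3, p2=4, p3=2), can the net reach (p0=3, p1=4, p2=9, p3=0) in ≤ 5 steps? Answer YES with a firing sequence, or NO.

YES — reachable via ⟨α, β, β, γ⟩ (4 firings)

step 1: fire α:  (p0=3, p1=3, p2=4, p3=2) → (p0=3, p1=6, p2=4, p3=2)
step 2: fire β:  (p0=3, p1=6, p2=4, p3=2) → (p0=3, p1=6, p2=6, p3=1)
step 3: fire β:  (p0=3, p1=6, p2=6, p3=1) → (p0=3, p1=6, p2=8, p3=0)
step 4: fire γ:  (p0=3, p1=6, p2=8, p3=0) → (p0=3, p1=4, p2=9, p3=0)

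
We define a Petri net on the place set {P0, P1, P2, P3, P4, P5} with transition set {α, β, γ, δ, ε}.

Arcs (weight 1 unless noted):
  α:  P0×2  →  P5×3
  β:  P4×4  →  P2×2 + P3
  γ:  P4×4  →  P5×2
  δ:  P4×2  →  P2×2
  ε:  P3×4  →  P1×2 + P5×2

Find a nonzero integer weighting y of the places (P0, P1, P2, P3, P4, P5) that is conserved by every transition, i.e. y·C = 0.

Incidence matrix C (rows=places, cols=transitions):
        α    β    γ    δ    ε
   P0  -2    0    0    0    0
   P1   0    0    0    0    2
   P2   0    2    0    2    0
   P3   0    1    0    0   -4
   P4   0   -4   -4   -2    0
   P5   3    0    2    0    2

Candidate y = [3, 2, 1, 2, 1, 2]; check y·C column-wise:
  col α: 3·-2 + 2·0 + 1·0 + 2·0 + 1·0 + 2·3 = 0
  col β: 3·0 + 2·0 + 1·2 + 2·1 + 1·-4 + 2·0 = 0
  col γ: 3·0 + 2·0 + 1·0 + 2·0 + 1·-4 + 2·2 = 0
  col δ: 3·0 + 2·0 + 1·2 + 2·0 + 1·-2 + 2·0 = 0
  col ε: 3·0 + 2·2 + 1·0 + 2·-4 + 1·0 + 2·2 = 0

y = (P0:3, P1:2, P2:1, P3:2, P4:1, P5:2)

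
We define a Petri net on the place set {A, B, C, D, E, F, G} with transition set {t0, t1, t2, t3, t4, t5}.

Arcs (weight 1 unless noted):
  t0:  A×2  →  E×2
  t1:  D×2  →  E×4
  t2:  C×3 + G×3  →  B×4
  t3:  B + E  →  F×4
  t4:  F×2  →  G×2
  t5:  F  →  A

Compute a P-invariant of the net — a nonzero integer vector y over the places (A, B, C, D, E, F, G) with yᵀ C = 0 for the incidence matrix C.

Incidence matrix C (rows=places, cols=transitions):
       t0   t1   t2   t3   t4   t5
    A  -2    0    0    0    0    1
    B   0    0    4   -1    0    0
    C   0    0   -3    0    0    0
    D   0   -2    0    0    0    0
    E   2    4    0   -1    0    0
    F   0    0    0    4   -2   -1
    G   0    0   -3    0    2    0

Candidate y = [1, 3, 3, 2, 1, 1, 1]; check y·C column-wise:
  col t0: 1·-2 + 3·0 + 3·0 + 2·0 + 1·2 + 1·0 + 1·0 = 0
  col t1: 1·0 + 3·0 + 3·0 + 2·-2 + 1·4 + 1·0 + 1·0 = 0
  col t2: 1·0 + 3·4 + 3·-3 + 2·0 + 1·0 + 1·0 + 1·-3 = 0
  col t3: 1·0 + 3·-1 + 3·0 + 2·0 + 1·-1 + 1·4 + 1·0 = 0
  col t4: 1·0 + 3·0 + 3·0 + 2·0 + 1·0 + 1·-2 + 1·2 = 0
  col t5: 1·1 + 3·0 + 3·0 + 2·0 + 1·0 + 1·-1 + 1·0 = 0

y = (A:1, B:3, C:3, D:2, E:1, F:1, G:1)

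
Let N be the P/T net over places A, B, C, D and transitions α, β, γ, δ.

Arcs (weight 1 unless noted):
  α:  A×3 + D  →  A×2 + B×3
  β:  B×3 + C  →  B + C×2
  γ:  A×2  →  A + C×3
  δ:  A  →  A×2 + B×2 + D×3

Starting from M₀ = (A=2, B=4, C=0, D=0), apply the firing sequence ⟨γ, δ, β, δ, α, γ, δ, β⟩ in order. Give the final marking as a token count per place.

(A=2, B=9, C=8, D=8)

step 1: fire γ:  (A=2, B=4, C=0, D=0) → (A=1, B=4, C=3, D=0)
step 2: fire δ:  (A=1, B=4, C=3, D=0) → (A=2, B=6, C=3, D=3)
step 3: fire β:  (A=2, B=6, C=3, D=3) → (A=2, B=4, C=4, D=3)
step 4: fire δ:  (A=2, B=4, C=4, D=3) → (A=3, B=6, C=4, D=6)
step 5: fire α:  (A=3, B=6, C=4, D=6) → (A=2, B=9, C=4, D=5)
step 6: fire γ:  (A=2, B=9, C=4, D=5) → (A=1, B=9, C=7, D=5)
step 7: fire δ:  (A=1, B=9, C=7, D=5) → (A=2, B=11, C=7, D=8)
step 8: fire β:  (A=2, B=11, C=7, D=8) → (A=2, B=9, C=8, D=8)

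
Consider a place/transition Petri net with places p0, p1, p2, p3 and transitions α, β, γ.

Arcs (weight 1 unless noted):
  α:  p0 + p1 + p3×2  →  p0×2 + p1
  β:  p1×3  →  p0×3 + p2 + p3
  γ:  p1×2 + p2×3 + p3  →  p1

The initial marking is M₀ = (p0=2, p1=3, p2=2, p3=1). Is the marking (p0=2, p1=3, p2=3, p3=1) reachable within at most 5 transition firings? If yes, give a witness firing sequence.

NO — not reachable within 5 firings

depth 0: 1 marking
depth 1: 2 markings reached so far
depth 2: 2 markings reached so far
(frontier empty at depth 2; search complete)
target is not among the 2 markings reachable within 5 steps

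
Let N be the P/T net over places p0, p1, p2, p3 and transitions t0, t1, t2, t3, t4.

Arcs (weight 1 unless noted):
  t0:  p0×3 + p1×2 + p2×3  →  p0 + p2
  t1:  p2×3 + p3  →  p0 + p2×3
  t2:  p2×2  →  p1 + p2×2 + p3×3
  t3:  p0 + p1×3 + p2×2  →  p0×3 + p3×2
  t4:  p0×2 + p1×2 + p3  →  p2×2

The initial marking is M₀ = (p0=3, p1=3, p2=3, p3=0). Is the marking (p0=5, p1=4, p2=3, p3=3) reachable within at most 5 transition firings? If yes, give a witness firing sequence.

NO — not reachable within 5 firings

depth 0: 1 marking
depth 1: 4 markings reached so far
depth 2: 9 markings reached so far
depth 3: 18 markings reached so far
depth 4: 34 markings reached so far
depth 5: 54 markings reached so far
target is not among the 54 markings reachable within 5 steps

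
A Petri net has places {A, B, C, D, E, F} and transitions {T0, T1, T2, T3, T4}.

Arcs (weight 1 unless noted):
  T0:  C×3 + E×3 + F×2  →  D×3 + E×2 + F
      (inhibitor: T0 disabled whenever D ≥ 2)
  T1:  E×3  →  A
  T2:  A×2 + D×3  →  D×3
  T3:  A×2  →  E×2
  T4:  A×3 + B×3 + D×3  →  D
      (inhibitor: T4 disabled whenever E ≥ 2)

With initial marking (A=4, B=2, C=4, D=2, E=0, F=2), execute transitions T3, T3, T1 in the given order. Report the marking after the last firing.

(A=1, B=2, C=4, D=2, E=1, F=2)

step 1: fire T3:  (A=4, B=2, C=4, D=2, E=0, F=2) → (A=2, B=2, C=4, D=2, E=2, F=2)
step 2: fire T3:  (A=2, B=2, C=4, D=2, E=2, F=2) → (A=0, B=2, C=4, D=2, E=4, F=2)
step 3: fire T1:  (A=0, B=2, C=4, D=2, E=4, F=2) → (A=1, B=2, C=4, D=2, E=1, F=2)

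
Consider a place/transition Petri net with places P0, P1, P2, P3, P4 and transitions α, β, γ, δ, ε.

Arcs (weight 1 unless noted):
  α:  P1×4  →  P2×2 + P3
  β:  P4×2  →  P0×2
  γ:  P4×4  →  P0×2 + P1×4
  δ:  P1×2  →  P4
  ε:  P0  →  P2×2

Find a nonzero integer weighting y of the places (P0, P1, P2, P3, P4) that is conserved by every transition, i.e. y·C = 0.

Incidence matrix C (rows=places, cols=transitions):
        α    β    γ    δ    ε
   P0   0    2    2    0   -1
   P1  -4    0    4   -2    0
   P2   2    0    0    0    2
   P3   1    0    0    0    0
   P4   0   -2   -4    1    0

Candidate y = [2, 1, 1, 2, 2]; check y·C column-wise:
  col α: 2·0 + 1·-4 + 1·2 + 2·1 + 2·0 = 0
  col β: 2·2 + 1·0 + 1·0 + 2·0 + 2·-2 = 0
  col γ: 2·2 + 1·4 + 1·0 + 2·0 + 2·-4 = 0
  col δ: 2·0 + 1·-2 + 1·0 + 2·0 + 2·1 = 0
  col ε: 2·-1 + 1·0 + 1·2 + 2·0 + 2·0 = 0

y = (P0:2, P1:1, P2:1, P3:2, P4:2)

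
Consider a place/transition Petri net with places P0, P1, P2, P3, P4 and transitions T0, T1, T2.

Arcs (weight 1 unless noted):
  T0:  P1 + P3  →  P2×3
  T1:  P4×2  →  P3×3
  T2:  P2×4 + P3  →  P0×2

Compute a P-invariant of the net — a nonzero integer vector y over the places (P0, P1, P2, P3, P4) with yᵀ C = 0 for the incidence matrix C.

Incidence matrix C (rows=places, cols=transitions):
       T0   T1   T2
   P0   0    0    2
   P1  -1    0    0
   P2   3    0   -4
   P3  -1    3   -1
   P4   0   -2    0

Candidate y = [2, 3, 1, 0, 0]; check y·C column-wise:
  col T0: 2·0 + 3·-1 + 1·3 + 0·-1 = 0
  col T1: 2·0 + 3·0 + 1·0 + 0·3 + 0·-2 = 0
  col T2: 2·2 + 3·0 + 1·-4 + 0·-1 = 0

y = (P0:2, P1:3, P2:1, P3:0, P4:0)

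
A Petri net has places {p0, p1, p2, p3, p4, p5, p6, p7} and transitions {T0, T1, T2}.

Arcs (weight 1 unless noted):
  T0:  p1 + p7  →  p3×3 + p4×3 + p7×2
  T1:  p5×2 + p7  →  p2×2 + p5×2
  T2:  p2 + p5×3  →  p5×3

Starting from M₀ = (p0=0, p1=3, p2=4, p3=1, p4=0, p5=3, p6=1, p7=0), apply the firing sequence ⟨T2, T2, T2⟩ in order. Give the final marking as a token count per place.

step 1: fire T2:  (p0=0, p1=3, p2=4, p3=1, p4=0, p5=3, p6=1, p7=0) → (p0=0, p1=3, p2=3, p3=1, p4=0, p5=3, p6=1, p7=0)
step 2: fire T2:  (p0=0, p1=3, p2=3, p3=1, p4=0, p5=3, p6=1, p7=0) → (p0=0, p1=3, p2=2, p3=1, p4=0, p5=3, p6=1, p7=0)
step 3: fire T2:  (p0=0, p1=3, p2=2, p3=1, p4=0, p5=3, p6=1, p7=0) → (p0=0, p1=3, p2=1, p3=1, p4=0, p5=3, p6=1, p7=0)

(p0=0, p1=3, p2=1, p3=1, p4=0, p5=3, p6=1, p7=0)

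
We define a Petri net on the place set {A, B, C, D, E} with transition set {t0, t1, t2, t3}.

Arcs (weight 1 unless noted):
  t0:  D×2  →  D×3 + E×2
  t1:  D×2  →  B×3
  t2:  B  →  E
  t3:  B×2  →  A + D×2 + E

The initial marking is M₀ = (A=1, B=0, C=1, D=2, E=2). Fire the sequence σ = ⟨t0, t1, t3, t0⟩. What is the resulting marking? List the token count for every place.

step 1: fire t0:  (A=1, B=0, C=1, D=2, E=2) → (A=1, B=0, C=1, D=3, E=4)
step 2: fire t1:  (A=1, B=0, C=1, D=3, E=4) → (A=1, B=3, C=1, D=1, E=4)
step 3: fire t3:  (A=1, B=3, C=1, D=1, E=4) → (A=2, B=1, C=1, D=3, E=5)
step 4: fire t0:  (A=2, B=1, C=1, D=3, E=5) → (A=2, B=1, C=1, D=4, E=7)

(A=2, B=1, C=1, D=4, E=7)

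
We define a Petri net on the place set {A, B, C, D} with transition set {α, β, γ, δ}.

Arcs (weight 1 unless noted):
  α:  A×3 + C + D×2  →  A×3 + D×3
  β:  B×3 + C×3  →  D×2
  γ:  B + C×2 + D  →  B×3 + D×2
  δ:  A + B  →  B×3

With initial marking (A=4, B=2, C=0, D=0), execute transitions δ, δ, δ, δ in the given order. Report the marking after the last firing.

step 1: fire δ:  (A=4, B=2, C=0, D=0) → (A=3, B=4, C=0, D=0)
step 2: fire δ:  (A=3, B=4, C=0, D=0) → (A=2, B=6, C=0, D=0)
step 3: fire δ:  (A=2, B=6, C=0, D=0) → (A=1, B=8, C=0, D=0)
step 4: fire δ:  (A=1, B=8, C=0, D=0) → (A=0, B=10, C=0, D=0)

(A=0, B=10, C=0, D=0)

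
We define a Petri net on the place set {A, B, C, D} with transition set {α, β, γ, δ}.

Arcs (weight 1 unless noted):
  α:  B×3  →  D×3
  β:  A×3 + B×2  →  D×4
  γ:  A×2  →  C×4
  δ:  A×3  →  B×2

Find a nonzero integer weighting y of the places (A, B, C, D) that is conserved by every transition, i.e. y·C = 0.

Incidence matrix C (rows=places, cols=transitions):
        α    β    γ    δ
    A   0   -3   -2   -3
    B  -3   -2    0    2
    C   0    0    4    0
    D   3    4    0    0

Candidate y = [2, 3, 1, 3]; check y·C column-wise:
  col α: 2·0 + 3·-3 + 1·0 + 3·3 = 0
  col β: 2·-3 + 3·-2 + 1·0 + 3·4 = 0
  col γ: 2·-2 + 3·0 + 1·4 + 3·0 = 0
  col δ: 2·-3 + 3·2 + 1·0 + 3·0 = 0

y = (A:2, B:3, C:1, D:3)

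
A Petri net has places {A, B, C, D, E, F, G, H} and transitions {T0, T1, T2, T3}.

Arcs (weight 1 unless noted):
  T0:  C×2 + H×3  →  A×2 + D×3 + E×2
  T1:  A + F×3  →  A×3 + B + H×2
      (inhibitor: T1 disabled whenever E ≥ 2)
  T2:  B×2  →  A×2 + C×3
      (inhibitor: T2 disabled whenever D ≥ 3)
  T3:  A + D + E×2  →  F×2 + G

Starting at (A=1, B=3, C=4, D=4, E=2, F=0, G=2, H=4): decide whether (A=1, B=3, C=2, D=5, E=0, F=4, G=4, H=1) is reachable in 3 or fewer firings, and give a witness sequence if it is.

YES — reachable via ⟨T0, T3, T3⟩ (3 firings)

step 1: fire T0:  (A=1, B=3, C=4, D=4, E=2, F=0, G=2, H=4) → (A=3, B=3, C=2, D=7, E=4, F=0, G=2, H=1)
step 2: fire T3:  (A=3, B=3, C=2, D=7, E=4, F=0, G=2, H=1) → (A=2, B=3, C=2, D=6, E=2, F=2, G=3, H=1)
step 3: fire T3:  (A=2, B=3, C=2, D=6, E=2, F=2, G=3, H=1) → (A=1, B=3, C=2, D=5, E=0, F=4, G=4, H=1)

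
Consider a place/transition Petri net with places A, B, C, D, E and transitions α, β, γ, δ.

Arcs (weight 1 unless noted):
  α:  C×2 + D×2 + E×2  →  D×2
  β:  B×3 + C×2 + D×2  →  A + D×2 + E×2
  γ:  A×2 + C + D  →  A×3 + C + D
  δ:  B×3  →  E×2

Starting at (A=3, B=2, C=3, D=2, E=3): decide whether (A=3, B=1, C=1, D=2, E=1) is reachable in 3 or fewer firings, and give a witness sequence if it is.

depth 0: 1 marking
depth 1: 3 markings reached so far
depth 2: 5 markings reached so far
depth 3: 7 markings reached so far
target is not among the 7 markings reachable within 3 steps

NO — not reachable within 3 firings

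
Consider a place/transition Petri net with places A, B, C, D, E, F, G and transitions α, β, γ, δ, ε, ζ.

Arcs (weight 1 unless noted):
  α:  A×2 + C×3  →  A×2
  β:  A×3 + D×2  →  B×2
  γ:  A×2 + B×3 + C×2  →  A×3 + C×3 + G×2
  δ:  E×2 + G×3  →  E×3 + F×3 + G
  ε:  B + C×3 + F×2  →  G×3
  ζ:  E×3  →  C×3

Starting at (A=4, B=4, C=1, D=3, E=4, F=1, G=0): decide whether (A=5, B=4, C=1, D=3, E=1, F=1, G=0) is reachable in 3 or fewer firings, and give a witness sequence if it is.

depth 0: 1 marking
depth 1: 3 markings reached so far
depth 2: 6 markings reached so far
depth 3: 9 markings reached so far
target is not among the 9 markings reachable within 3 steps

NO — not reachable within 3 firings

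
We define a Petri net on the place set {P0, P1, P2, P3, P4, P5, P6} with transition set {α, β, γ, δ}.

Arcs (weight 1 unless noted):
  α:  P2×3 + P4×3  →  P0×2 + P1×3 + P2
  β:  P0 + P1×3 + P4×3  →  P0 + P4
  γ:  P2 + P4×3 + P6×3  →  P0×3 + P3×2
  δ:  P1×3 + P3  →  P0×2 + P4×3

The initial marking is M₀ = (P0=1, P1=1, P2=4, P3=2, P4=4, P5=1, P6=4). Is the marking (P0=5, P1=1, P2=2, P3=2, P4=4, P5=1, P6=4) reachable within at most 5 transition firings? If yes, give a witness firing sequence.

depth 0: 1 marking
depth 1: 3 markings reached so far
depth 2: 4 markings reached so far
depth 3: 5 markings reached so far
depth 4: 5 markings reached so far
(frontier empty at depth 4; search complete)
target is not among the 5 markings reachable within 5 steps

NO — not reachable within 5 firings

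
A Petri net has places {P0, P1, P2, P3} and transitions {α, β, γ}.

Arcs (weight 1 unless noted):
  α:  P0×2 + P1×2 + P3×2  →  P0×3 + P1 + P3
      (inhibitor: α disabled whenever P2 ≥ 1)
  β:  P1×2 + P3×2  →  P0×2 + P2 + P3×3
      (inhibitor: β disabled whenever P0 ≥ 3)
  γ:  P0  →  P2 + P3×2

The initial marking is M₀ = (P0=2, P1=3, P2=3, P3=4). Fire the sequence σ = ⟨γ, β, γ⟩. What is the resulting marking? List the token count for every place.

(P0=2, P1=1, P2=6, P3=9)

step 1: fire γ:  (P0=2, P1=3, P2=3, P3=4) → (P0=1, P1=3, P2=4, P3=6)
step 2: fire β:  (P0=1, P1=3, P2=4, P3=6) → (P0=3, P1=1, P2=5, P3=7)
step 3: fire γ:  (P0=3, P1=1, P2=5, P3=7) → (P0=2, P1=1, P2=6, P3=9)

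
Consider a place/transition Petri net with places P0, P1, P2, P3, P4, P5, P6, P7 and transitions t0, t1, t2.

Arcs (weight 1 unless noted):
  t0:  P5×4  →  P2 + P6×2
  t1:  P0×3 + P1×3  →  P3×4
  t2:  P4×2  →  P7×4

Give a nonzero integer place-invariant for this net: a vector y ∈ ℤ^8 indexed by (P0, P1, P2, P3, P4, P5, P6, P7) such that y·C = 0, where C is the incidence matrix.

y = (P0:1, P1:-1, P2:0, P3:0, P4:0, P5:0, P6:0, P7:0)

Incidence matrix C (rows=places, cols=transitions):
       t0   t1   t2
   P0   0   -3    0
   P1   0   -3    0
   P2   1    0    0
   P3   0    4    0
   P4   0    0   -2
   P5  -4    0    0
   P6   2    0    0
   P7   0    0    4

Candidate y = [1, -1, 0, 0, 0, 0, 0, 0]; check y·C column-wise:
  col t0: 1·0 + -1·0 + 0·1 + 0·-4 + 0·2 = 0
  col t1: 1·-3 + -1·-3 + 0·4 = 0
  col t2: 1·0 + -1·0 + 0·-2 + 0·4 = 0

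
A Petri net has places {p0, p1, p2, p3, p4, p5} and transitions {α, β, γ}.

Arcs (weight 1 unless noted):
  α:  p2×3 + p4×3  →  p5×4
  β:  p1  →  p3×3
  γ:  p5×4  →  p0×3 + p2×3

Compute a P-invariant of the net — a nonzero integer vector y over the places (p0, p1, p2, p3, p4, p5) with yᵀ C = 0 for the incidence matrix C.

y = (p0:0, p1:3, p2:0, p3:1, p4:0, p5:0)

Incidence matrix C (rows=places, cols=transitions):
        α    β    γ
   p0   0    0    3
   p1   0   -1    0
   p2  -3    0    3
   p3   0    3    0
   p4  -3    0    0
   p5   4    0   -4

Candidate y = [0, 3, 0, 1, 0, 0]; check y·C column-wise:
  col α: 3·0 + 0·-3 + 1·0 + 0·-3 + 0·4 = 0
  col β: 3·-1 + 1·3 = 0
  col γ: 0·3 + 3·0 + 0·3 + 1·0 + 0·-4 = 0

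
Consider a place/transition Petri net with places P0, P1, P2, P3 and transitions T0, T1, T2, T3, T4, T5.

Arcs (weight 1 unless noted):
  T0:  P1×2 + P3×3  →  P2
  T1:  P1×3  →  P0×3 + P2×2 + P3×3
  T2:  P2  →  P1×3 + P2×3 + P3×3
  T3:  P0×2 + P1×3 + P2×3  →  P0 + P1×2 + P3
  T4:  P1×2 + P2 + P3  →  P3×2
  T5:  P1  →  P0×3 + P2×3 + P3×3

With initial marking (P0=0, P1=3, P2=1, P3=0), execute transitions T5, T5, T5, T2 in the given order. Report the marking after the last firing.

step 1: fire T5:  (P0=0, P1=3, P2=1, P3=0) → (P0=3, P1=2, P2=4, P3=3)
step 2: fire T5:  (P0=3, P1=2, P2=4, P3=3) → (P0=6, P1=1, P2=7, P3=6)
step 3: fire T5:  (P0=6, P1=1, P2=7, P3=6) → (P0=9, P1=0, P2=10, P3=9)
step 4: fire T2:  (P0=9, P1=0, P2=10, P3=9) → (P0=9, P1=3, P2=12, P3=12)

(P0=9, P1=3, P2=12, P3=12)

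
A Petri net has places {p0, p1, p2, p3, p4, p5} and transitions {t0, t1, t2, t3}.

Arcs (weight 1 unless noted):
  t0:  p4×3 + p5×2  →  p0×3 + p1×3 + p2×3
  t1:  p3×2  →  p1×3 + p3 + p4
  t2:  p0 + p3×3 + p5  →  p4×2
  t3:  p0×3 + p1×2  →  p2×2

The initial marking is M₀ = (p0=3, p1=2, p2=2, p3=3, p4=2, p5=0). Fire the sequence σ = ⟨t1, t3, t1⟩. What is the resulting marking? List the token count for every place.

(p0=0, p1=6, p2=4, p3=1, p4=4, p5=0)

step 1: fire t1:  (p0=3, p1=2, p2=2, p3=3, p4=2, p5=0) → (p0=3, p1=5, p2=2, p3=2, p4=3, p5=0)
step 2: fire t3:  (p0=3, p1=5, p2=2, p3=2, p4=3, p5=0) → (p0=0, p1=3, p2=4, p3=2, p4=3, p5=0)
step 3: fire t1:  (p0=0, p1=3, p2=4, p3=2, p4=3, p5=0) → (p0=0, p1=6, p2=4, p3=1, p4=4, p5=0)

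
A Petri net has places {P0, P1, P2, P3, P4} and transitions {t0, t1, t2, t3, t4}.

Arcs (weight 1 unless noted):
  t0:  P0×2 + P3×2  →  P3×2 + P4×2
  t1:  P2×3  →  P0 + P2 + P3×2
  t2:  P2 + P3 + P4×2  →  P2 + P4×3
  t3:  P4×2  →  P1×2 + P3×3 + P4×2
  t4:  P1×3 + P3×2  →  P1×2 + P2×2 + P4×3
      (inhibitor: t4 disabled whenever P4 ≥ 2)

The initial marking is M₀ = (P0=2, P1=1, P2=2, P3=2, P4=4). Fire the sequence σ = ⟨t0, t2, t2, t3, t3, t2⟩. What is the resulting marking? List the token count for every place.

step 1: fire t0:  (P0=2, P1=1, P2=2, P3=2, P4=4) → (P0=0, P1=1, P2=2, P3=2, P4=6)
step 2: fire t2:  (P0=0, P1=1, P2=2, P3=2, P4=6) → (P0=0, P1=1, P2=2, P3=1, P4=7)
step 3: fire t2:  (P0=0, P1=1, P2=2, P3=1, P4=7) → (P0=0, P1=1, P2=2, P3=0, P4=8)
step 4: fire t3:  (P0=0, P1=1, P2=2, P3=0, P4=8) → (P0=0, P1=3, P2=2, P3=3, P4=8)
step 5: fire t3:  (P0=0, P1=3, P2=2, P3=3, P4=8) → (P0=0, P1=5, P2=2, P3=6, P4=8)
step 6: fire t2:  (P0=0, P1=5, P2=2, P3=6, P4=8) → (P0=0, P1=5, P2=2, P3=5, P4=9)

(P0=0, P1=5, P2=2, P3=5, P4=9)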